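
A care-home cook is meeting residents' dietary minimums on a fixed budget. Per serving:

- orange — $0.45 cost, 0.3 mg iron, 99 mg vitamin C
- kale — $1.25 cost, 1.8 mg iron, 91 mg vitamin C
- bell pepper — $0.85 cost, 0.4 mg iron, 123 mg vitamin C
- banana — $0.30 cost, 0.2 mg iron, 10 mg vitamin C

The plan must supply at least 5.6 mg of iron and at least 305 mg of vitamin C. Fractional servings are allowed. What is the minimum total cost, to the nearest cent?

$3.95

An LP optimum is at a vertex; with two nutrient constraints at most two foods are used. Check each candidate.
orange only: max(5.6/0.3, 305/99) = 18.67 servings → $8.40.
kale only: max(5.6/1.8, 305/91) = 3.352 servings → $4.19.
bell pepper only: max(5.6/0.4, 305/123) = 14 servings → $11.90.
banana only: max(5.6/0.2, 305/10) = 30.5 servings → $9.15.
orange + kale with both tight: 0.2611 servings and 3.068 servings → $3.95.
orange + bell pepper: intersection lies outside the first quadrant.
orange + banana with both tight: 0.2976 servings and 27.55 servings → $8.40.
kale + bell pepper with both tight: 3.064 servings and 0.213 servings → $4.01.
kale + banana: the both-tight solution has a negative serving — not a feasible corner.
bell pepper + banana with both tight: 0.2427 servings and 27.51 servings → $8.46.
Cheapest feasible corner: $3.95.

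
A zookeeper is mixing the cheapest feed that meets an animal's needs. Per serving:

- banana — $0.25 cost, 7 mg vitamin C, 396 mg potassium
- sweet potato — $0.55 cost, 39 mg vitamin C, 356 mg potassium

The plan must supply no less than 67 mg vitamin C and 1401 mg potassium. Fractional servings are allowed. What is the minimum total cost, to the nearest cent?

banana only: max(67/7, 1401/396) = 9.571 servings → $2.39.
sweet potato only: max(67/39, 1401/356) = 3.935 servings → $2.16.
banana + sweet potato with both tight: 2.377 servings and 1.291 servings → $1.30.
Cheapest feasible corner: $1.30.

$1.30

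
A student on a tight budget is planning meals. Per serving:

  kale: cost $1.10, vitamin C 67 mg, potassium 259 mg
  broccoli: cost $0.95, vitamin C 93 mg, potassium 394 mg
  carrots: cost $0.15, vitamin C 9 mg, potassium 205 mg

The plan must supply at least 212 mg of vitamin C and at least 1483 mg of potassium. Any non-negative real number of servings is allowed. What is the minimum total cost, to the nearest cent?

For a min-cost LP with two ≥-constraints, a basic feasible solution has at most two positive variables.
kale only: max(212/67, 1483/259) = 5.726 servings → $6.30.
broccoli only: max(212/93, 1483/394) = 3.764 servings → $3.58.
carrots only: max(212/9, 1483/205) = 23.56 servings → $3.53.
kale + broccoli: intersection lies outside the first quadrant.
kale + carrots with both tight: 2.641 servings and 3.898 servings → $3.49.
broccoli + carrots with both tight: 1.94 servings and 3.505 servings → $2.37.
So the least-cost plan costs $2.37.

$2.37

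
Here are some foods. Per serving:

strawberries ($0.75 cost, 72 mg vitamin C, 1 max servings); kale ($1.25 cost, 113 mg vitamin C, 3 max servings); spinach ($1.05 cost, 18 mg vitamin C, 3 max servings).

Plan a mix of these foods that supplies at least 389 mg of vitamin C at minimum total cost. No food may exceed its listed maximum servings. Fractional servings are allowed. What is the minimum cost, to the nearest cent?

Cost per mg of vitamin C: strawberries $0.0104, kale $0.0111, spinach $0.0583.
Take 1 serving of strawberries: +72.0 mg vitamin C for $0.75 (total $0.75, still need 317.0 mg).
Take 2.805 servings of kale: +317.0 mg vitamin C for $3.51 (total $4.26, still need 0.0 mg).
Greedy by cheapest-per-mg is optimal for a single linear constraint, so the minimum cost is $4.26.

$4.26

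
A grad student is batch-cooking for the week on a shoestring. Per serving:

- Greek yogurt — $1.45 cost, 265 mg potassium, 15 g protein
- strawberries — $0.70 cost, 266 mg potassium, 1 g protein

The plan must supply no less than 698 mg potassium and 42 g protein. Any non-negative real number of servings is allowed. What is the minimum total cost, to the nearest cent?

Two binding constraints pin down two serving amounts, so the optimal mix uses at most two foods. The candidates are each food alone (scaled to the tighter of potassium/protein) and each pair with both constraints tight.
Greek yogurt only: max(698/265, 42/15) = 2.8 servings → $4.06.
strawberries only: max(698/266, 42/1) = 42 servings → $29.40.
Greek yogurt + strawberries: the both-tight solution has a negative serving — not a feasible corner.
Cheapest feasible corner: $4.06.

$4.06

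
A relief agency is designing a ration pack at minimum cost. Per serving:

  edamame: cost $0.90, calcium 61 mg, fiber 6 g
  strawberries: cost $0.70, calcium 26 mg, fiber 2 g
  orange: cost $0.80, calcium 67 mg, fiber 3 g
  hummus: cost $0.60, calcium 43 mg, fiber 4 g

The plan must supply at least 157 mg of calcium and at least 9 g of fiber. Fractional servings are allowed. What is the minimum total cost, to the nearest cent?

edamame only: max(157/61, 9/6) = 2.574 servings → $2.32.
strawberries only: max(157/26, 9/2) = 6.038 servings → $4.23.
orange only: max(157/67, 9/3) = 3 servings → $2.40.
hummus only: max(157/43, 9/4) = 3.651 servings → $2.19.
edamame + strawberries: intersection lies outside the first quadrant.
edamame + orange with both tight: 0.6027 servings and 1.795 servings → $1.98.
edamame + hummus with both targets exact would need a negative amount; discard.
strawberries + orange with both tight: 2.357 servings and 1.429 servings → $2.79.
strawberries + hummus: intersection lies outside the first quadrant.
orange + hummus with both tight: 1.734 servings and 0.9496 servings → $1.96.
So the least-cost plan costs $1.96.

$1.96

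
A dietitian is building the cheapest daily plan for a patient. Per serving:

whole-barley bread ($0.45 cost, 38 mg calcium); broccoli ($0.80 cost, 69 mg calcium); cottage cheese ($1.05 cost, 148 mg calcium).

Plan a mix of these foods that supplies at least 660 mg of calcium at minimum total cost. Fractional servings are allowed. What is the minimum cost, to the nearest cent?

$4.68

Cost per mg of calcium: cottage cheese $0.0071, broccoli $0.0116, whole-barley bread $0.0118.
With no serving limits, use only cottage cheese: 660 mg / 148 mg = 4.459 servings × $1.05 = $4.68.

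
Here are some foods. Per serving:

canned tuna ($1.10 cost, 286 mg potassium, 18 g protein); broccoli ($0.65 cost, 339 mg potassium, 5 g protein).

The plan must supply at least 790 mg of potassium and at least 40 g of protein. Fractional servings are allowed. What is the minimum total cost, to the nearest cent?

canned tuna only: max(790/286, 40/18) = 2.762 servings → $3.04.
broccoli only: max(790/339, 40/5) = 8 servings → $5.20.
canned tuna + broccoli with both tight: 2.057 servings and 0.595 servings → $2.65.
Cheapest feasible corner: $2.65.

$2.65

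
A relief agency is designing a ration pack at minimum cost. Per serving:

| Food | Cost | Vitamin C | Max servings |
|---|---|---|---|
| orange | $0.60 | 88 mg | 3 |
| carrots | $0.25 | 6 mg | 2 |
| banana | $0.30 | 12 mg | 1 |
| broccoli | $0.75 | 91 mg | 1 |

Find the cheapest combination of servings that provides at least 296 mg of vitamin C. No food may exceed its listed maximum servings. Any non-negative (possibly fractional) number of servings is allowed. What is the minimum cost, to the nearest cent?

Cost per mg of vitamin C: orange $0.0068, broccoli $0.0082, banana $0.0250, carrots $0.0417.
Take 3 servings of orange: +264.0 mg vitamin C for $1.80 (total $1.80, still need 32.0 mg).
Take 0.3516 servings of broccoli: +32.0 mg vitamin C for $0.26 (total $2.06, still need 0.0 mg).
Greedy by cheapest-per-mg is optimal for a single linear constraint, so the minimum cost is $2.06.

$2.06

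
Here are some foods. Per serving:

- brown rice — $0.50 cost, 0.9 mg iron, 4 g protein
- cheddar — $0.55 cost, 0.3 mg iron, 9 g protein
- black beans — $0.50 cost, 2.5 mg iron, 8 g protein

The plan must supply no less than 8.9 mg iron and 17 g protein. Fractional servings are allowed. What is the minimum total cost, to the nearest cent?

$1.78

Two binding constraints pin down two serving amounts, so the optimal mix uses at most two foods. The candidates are each food alone (scaled to the tighter of iron/protein) and each pair with both constraints tight.
brown rice only: max(8.9/0.9, 17/4) = 9.889 servings → $4.94.
cheddar only: max(8.9/0.3, 17/9) = 29.67 servings → $16.32.
black beans only: max(8.9/2.5, 17/8) = 3.56 servings → $1.78.
brown rice + cheddar: intersection lies outside the first quadrant.
brown rice + black beans: the both-tight solution has a negative serving — not a feasible corner.
cheddar + black beans with both targets exact would need a negative amount; discard.
The minimum over all feasible corners is $1.78.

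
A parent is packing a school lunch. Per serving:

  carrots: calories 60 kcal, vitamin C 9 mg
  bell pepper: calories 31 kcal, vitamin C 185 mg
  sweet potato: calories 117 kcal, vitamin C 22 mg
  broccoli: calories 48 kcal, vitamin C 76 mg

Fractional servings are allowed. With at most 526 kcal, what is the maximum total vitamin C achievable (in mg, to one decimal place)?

3139.0 mg

Vitamin C per kcal: bell pepper 5.968, broccoli 1.583, sweet potato 0.188, carrots 0.15.
With no serving limits, spend the whole calories allowance on bell pepper: 526 kcal / 31 kcal × 185 mg = 3139.0 mg.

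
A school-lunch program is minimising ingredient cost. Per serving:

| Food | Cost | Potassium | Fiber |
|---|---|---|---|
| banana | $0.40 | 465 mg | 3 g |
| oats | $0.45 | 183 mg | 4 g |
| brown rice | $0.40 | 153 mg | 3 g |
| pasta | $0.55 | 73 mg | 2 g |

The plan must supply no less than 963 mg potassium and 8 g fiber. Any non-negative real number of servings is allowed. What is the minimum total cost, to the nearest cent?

For a min-cost LP with two ≥-constraints, a basic feasible solution has at most two positive variables.
banana only: max(963/465, 8/3) = 2.667 servings → $1.07.
oats only: max(963/183, 8/4) = 5.262 servings → $2.37.
brown rice only: max(963/153, 8/3) = 6.294 servings → $2.52.
pasta only: max(963/73, 8/2) = 13.19 servings → $7.26.
banana + oats with both tight: 1.822 servings and 0.6339 servings → $1.01.
banana + brown rice with both tight: 1.779 servings and 0.8878 servings → $1.07.
banana + pasta with both tight: 1.887 servings and 1.169 servings → $1.40.
oats + brown rice with both targets exact would need a negative amount; discard.
oats + pasta: the both-tight solution has a negative serving — not a feasible corner.
brown rice + pasta with both targets exact would need a negative amount; discard.
Cheapest feasible corner: $1.01.

$1.01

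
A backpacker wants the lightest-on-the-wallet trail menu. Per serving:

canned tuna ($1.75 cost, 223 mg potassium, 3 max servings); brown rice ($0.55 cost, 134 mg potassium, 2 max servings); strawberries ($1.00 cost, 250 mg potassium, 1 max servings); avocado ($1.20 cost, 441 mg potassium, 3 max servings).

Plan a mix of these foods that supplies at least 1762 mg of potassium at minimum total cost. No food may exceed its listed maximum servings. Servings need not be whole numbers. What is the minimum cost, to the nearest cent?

$5.38

Cost per mg of potassium: avocado $0.0027, strawberries $0.0040, brown rice $0.0041, canned tuna $0.0078.
Take 3 servings of avocado: +1323.0 mg potassium for $3.60 (total $3.60, still need 439.0 mg).
Take 1 serving of strawberries: +250.0 mg potassium for $1.00 (total $4.60, still need 189.0 mg).
Take 1.41 servings of brown rice: +189.0 mg potassium for $0.78 (total $5.38, still need 0.0 mg).
Filling from the cheapest source first is optimal under one linear minimum: $5.38.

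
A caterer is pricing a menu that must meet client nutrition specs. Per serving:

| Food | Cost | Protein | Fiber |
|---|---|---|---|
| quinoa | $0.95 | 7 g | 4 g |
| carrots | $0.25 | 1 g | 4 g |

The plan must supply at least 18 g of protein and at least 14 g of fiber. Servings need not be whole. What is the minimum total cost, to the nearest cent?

Compare the cost at each extreme point of the feasible region.
quinoa only: max(18/7, 14/4) = 3.5 servings → $3.33.
carrots only: max(18/1, 14/4) = 18 servings → $4.50.
quinoa + carrots with both tight: 2.417 servings and 1.083 servings → $2.57.
Cheapest feasible corner: $2.57.

$2.57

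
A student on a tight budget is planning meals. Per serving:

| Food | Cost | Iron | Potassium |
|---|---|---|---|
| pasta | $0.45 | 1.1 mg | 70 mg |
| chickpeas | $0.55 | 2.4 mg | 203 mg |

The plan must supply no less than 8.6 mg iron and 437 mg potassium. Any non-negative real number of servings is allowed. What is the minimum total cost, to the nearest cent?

$1.97

The cheapest plan sits at a corner of the feasible region — with two constraints it uses at most two foods.
pasta only: max(8.6/1.1, 437/70) = 7.818 servings → $3.52.
chickpeas only: max(8.6/2.4, 437/203) = 3.583 servings → $1.97.
pasta + chickpeas: intersection lies outside the first quadrant.
So the least-cost plan costs $1.97.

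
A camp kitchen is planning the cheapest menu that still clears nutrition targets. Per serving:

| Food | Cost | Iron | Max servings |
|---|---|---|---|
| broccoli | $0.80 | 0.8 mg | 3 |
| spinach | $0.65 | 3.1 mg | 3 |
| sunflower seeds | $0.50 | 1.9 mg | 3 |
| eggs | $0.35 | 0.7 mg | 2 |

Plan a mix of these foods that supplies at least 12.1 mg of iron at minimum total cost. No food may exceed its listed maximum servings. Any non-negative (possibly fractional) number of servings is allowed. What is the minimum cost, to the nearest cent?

Cost per mg of iron: spinach $0.2097, sunflower seeds $0.2632, eggs $0.5000, broccoli $1.0000.
Take 3 servings of spinach: +9.3 mg iron for $1.95 (total $1.95, still need 2.8 mg).
Take 1.474 servings of sunflower seeds: +2.8 mg iron for $0.74 (total $2.69, still need 0.0 mg).
Greedy by cheapest-per-mg is optimal for a single linear constraint, so the minimum cost is $2.69.

$2.69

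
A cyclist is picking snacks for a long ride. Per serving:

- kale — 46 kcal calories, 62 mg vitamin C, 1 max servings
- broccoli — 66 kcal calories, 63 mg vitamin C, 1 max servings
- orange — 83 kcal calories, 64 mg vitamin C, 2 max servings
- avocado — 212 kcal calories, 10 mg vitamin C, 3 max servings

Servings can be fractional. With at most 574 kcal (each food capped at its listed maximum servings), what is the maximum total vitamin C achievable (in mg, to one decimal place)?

267.0 mg

Vitamin C per kcal: kale 1.348, broccoli 0.9545, orange 0.7711, avocado 0.04717.
Take 1 serving of kale: uses 46 kcal, +62.0 mg vitamin C (running total 62.0 mg).
Take 1 serving of broccoli: uses 66 kcal, +63.0 mg vitamin C (running total 125.0 mg).
Take 2 servings of orange: uses 166 kcal, +128.0 mg vitamin C (running total 253.0 mg).
Take 1.396 servings of avocado: uses 296 kcal, +14.0 mg vitamin C (running total 267.0 mg).
Greedy by best ratio exhausts the calories allowance optimally: 267.0 mg.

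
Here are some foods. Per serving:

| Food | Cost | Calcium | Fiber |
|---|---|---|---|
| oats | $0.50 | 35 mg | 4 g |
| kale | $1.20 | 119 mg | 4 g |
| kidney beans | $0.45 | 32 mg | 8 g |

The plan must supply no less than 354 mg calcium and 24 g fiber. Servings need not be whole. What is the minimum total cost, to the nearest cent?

oats only: max(354/35, 24/4) = 10.11 servings → $5.06.
kale only: max(354/119, 24/4) = 6 servings → $7.20.
kidney beans only: max(354/32, 24/8) = 11.06 servings → $4.98.
oats + kale with both tight: 4.286 servings and 1.714 servings → $4.20.
oats + kidney beans: the both-tight solution has a negative serving — not a feasible corner.
kale + kidney beans with both tight: 2.505 servings and 1.748 servings → $3.79.
Cheapest feasible corner: $3.79.

$3.79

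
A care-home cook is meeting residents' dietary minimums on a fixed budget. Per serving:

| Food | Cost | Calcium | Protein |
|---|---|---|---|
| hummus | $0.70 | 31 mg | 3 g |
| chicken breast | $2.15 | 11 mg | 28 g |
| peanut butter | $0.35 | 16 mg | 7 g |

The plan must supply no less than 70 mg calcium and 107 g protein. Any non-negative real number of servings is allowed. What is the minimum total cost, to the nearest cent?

$5.35

The cheapest plan sits at a corner of the feasible region — with two constraints it uses at most two foods.
hummus only: max(70/31, 107/3) = 35.67 servings → $24.97.
chicken breast only: max(70/11, 107/28) = 6.364 servings → $13.68.
peanut butter only: max(70/16, 107/7) = 15.29 servings → $5.35.
hummus + chicken breast with both tight: 0.9377 servings and 3.721 servings → $8.66.
hummus + peanut butter with both targets exact would need a negative amount; discard.
chicken breast + peanut butter with both tight: 3.294 servings and 2.111 servings → $7.82.
The minimum over all feasible corners is $5.35.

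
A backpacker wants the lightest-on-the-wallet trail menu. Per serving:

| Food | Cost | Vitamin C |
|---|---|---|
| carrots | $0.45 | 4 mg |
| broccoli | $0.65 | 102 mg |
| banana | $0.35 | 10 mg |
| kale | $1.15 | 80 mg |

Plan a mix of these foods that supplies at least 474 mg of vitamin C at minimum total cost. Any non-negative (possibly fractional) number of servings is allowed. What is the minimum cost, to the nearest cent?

Cost per mg of vitamin C: broccoli $0.0064, kale $0.0144, banana $0.0350, carrots $0.1125.
With no serving limits, use only broccoli: 474 mg / 102 mg = 4.647 servings × $0.65 = $3.02.

$3.02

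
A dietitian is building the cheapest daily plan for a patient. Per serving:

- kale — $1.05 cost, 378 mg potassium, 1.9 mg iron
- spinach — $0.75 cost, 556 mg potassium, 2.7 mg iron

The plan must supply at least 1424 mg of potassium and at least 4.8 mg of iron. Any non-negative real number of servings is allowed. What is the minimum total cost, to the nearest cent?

kale only: max(1424/378, 4.8/1.9) = 3.767 servings → $3.96.
spinach only: max(1424/556, 4.8/2.7) = 2.561 servings → $1.92.
kale + spinach: intersection lies outside the first quadrant.
Cheapest feasible corner: $1.92.

$1.92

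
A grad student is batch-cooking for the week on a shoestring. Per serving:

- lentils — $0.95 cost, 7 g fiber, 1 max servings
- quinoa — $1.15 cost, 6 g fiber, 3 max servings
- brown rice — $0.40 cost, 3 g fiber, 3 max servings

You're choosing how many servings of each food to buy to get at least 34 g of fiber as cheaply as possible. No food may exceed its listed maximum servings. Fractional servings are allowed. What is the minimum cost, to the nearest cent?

$5.60

Cost per g of fiber: brown rice $0.1333, lentils $0.1357, quinoa $0.1917.
Take 3 servings of brown rice: +9.0 g fiber for $1.20 (total $1.20, still need 25.0 g).
Take 1 serving of lentils: +7.0 g fiber for $0.95 (total $2.15, still need 18.0 g).
Take 3 servings of quinoa: +18.0 g fiber for $3.45 (total $5.60, still need 0.0 g).
Greedy by cheapest-per-g is optimal for a single linear constraint, so the minimum cost is $5.60.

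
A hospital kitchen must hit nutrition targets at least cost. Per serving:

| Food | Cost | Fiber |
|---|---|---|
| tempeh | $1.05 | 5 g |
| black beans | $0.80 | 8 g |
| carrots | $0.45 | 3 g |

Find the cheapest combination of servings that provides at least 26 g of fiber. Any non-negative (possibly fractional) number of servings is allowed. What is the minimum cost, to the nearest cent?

Cost per g of fiber: black beans $0.1000, carrots $0.1500, tempeh $0.2100.
With no serving limits, use only black beans: 26 g / 8 g = 3.25 servings × $0.80 = $2.60.

$2.60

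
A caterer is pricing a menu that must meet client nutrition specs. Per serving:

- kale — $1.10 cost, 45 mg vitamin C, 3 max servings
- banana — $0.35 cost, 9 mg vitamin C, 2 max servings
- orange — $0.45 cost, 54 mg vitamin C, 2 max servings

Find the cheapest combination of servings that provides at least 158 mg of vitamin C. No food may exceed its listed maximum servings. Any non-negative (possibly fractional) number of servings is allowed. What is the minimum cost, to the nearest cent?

Cost per mg of vitamin C: orange $0.0083, kale $0.0244, banana $0.0389.
Take 2 servings of orange: +108.0 mg vitamin C for $0.90 (total $0.90, still need 50.0 mg).
Take 1.111 servings of kale: +50.0 mg vitamin C for $1.22 (total $2.12, still need 0.0 mg).
Filling from the cheapest source first is optimal under one linear minimum: $2.12.

$2.12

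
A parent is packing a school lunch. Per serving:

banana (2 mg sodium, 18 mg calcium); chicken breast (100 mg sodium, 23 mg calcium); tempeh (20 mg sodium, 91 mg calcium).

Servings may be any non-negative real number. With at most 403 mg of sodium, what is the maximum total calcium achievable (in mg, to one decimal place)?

3627.0 mg

Calcium per mg sodium: banana 9, tempeh 4.55, chicken breast 0.23.
With no serving limits, spend the whole sodium allowance on banana: 403 mg / 2 mg × 18 mg = 3627.0 mg.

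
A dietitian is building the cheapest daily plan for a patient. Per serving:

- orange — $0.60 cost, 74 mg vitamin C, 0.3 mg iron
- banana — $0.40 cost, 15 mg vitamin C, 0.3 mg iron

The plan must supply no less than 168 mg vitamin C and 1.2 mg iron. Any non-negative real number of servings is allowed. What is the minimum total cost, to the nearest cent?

With two linear requirements the optimum uses one or two foods; enumerate the corners.
orange only: max(168/74, 1.2/0.3) = 4 servings → $2.40.
banana only: max(168/15, 1.2/0.3) = 11.2 servings → $4.48.
orange + banana with both tight: 1.831 servings and 2.169 servings → $1.97.
The minimum over all feasible corners is $1.97.

$1.97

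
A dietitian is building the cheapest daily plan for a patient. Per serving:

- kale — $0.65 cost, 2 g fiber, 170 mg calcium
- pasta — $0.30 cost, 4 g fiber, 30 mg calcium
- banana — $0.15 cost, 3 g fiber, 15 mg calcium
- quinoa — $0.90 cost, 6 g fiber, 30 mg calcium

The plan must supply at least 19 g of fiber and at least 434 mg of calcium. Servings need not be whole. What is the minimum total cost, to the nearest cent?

$2.12

Minimising a linear cost over {fiber ≥ 19, calcium ≥ 434, servings ≥ 0} — the optimum is at a vertex, using one or two foods.
kale only: max(19/2, 434/170) = 9.5 servings → $6.17.
pasta only: max(19/4, 434/30) = 14.47 servings → $4.34.
banana only: max(19/3, 434/15) = 28.93 servings → $4.34.
quinoa only: max(19/6, 434/30) = 14.47 servings → $13.02.
kale + pasta with both tight: 1.881 servings and 3.81 servings → $2.37.
kale + banana with both tight: 2.119 servings and 4.921 servings → $2.12.
kale + quinoa with both tight: 2.119 servings and 2.46 servings → $3.59.
pasta + banana: intersection lies outside the first quadrant.
pasta + quinoa: intersection lies outside the first quadrant.
banana + quinoa (both tight): parallel constraints — no distinct corner.
So the least-cost plan costs $2.12.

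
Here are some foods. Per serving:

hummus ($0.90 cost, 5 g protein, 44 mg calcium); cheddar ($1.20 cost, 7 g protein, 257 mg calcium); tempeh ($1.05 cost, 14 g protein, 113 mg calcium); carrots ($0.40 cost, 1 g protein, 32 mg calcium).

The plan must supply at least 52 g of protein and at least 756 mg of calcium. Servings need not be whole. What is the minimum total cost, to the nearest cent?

With two linear requirements the optimum uses one or two foods; enumerate the corners.
hummus only: max(52/5, 756/44) = 17.18 servings → $15.46.
cheddar only: max(52/7, 756/257) = 7.429 servings → $8.91.
tempeh only: max(52/14, 756/113) = 6.69 servings → $7.02.
carrots only: max(52/1, 756/32) = 52 servings → $20.80.
hummus + cheddar with both tight: 8.262 servings and 1.527 servings → $9.27.
hummus + tempeh: intersection lies outside the first quadrant.
hummus + carrots with both tight: 7.828 servings and 12.86 servings → $12.19.
cheddar + tempeh with both tight: 1.677 servings and 2.876 servings → $5.03.
cheddar + carrots with both targets exact would need a negative amount; discard.
tempeh + carrots with both tight: 2.71 servings and 14.05 servings → $8.47.
The minimum over all feasible corners is $5.03.

$5.03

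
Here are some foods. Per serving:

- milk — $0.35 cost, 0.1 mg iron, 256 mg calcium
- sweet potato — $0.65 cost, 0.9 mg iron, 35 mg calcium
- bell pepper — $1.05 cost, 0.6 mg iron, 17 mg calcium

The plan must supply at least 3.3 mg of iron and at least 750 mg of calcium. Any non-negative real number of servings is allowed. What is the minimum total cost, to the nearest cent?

A basic optimal solution has at most two foods positive. Try each food alone and each pair with both targets met exactly.
milk only: max(3.3/0.1, 750/256) = 33 servings → $11.55.
sweet potato only: max(3.3/0.9, 750/35) = 21.43 servings → $13.93.
bell pepper only: max(3.3/0.6, 750/17) = 44.12 servings → $46.32.
milk + sweet potato with both tight: 2.466 servings and 3.393 servings → $3.07.
milk + bell pepper with both tight: 2.593 servings and 5.068 servings → $6.23.
sweet potato + bell pepper: intersection lies outside the first quadrant.
The minimum over all feasible corners is $3.07.

$3.07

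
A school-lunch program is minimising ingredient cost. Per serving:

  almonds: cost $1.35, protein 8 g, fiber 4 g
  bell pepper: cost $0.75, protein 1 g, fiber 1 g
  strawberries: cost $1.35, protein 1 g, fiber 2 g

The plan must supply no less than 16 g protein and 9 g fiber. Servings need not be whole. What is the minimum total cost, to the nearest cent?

$3.04

A basic optimal solution has at most two foods positive. Try each food alone and each pair with both targets met exactly.
almonds only: max(16/8, 9/4) = 2.25 servings → $3.04.
bell pepper only: max(16/1, 9/1) = 16 servings → $12.00.
strawberries only: max(16/1, 9/2) = 16 servings → $21.60.
almonds + bell pepper with both tight: 1.75 servings and 2 servings → $3.86.
almonds + strawberries with both tight: 1.917 servings and 0.6667 servings → $3.49.
bell pepper + strawberries: the both-tight solution has a negative serving — not a feasible corner.
So the least-cost plan costs $3.04.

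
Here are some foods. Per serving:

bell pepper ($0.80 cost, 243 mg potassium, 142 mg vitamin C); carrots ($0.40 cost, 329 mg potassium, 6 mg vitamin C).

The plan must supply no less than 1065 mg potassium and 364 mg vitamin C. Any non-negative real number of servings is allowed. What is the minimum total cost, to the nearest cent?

$2.56

A basic optimal solution has at most two foods positive. Try each food alone and each pair with both targets met exactly.
bell pepper only: max(1065/243, 364/142) = 4.383 servings → $3.51.
carrots only: max(1065/329, 364/6) = 60.67 servings → $24.27.
bell pepper + carrots with both tight: 2.505 servings and 1.387 servings → $2.56.
The minimum over all feasible corners is $2.56.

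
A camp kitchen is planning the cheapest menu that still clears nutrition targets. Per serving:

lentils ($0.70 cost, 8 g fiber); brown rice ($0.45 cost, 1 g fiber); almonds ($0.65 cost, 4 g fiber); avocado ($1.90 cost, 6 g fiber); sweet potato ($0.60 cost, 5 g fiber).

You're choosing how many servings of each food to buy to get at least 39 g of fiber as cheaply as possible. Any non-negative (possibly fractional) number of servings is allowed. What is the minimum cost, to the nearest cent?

$3.41

Cost per g of fiber: lentils $0.0875, sweet potato $0.1200, almonds $0.1625, avocado $0.3167, brown rice $0.4500.
With no serving limits, use only lentils: 39 g / 8 g = 4.875 servings × $0.70 = $3.41.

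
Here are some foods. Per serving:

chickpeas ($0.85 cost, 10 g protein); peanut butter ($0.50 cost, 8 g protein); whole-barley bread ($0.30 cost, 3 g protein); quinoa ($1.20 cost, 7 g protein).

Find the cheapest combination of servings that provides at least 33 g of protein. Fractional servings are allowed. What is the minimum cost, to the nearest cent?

Cost per g of protein: peanut butter $0.0625, chickpeas $0.0850, whole-barley bread $0.1000, quinoa $0.1714.
With no serving limits, use only peanut butter: 33 g / 8 g = 4.125 servings × $0.50 = $2.06.

$2.06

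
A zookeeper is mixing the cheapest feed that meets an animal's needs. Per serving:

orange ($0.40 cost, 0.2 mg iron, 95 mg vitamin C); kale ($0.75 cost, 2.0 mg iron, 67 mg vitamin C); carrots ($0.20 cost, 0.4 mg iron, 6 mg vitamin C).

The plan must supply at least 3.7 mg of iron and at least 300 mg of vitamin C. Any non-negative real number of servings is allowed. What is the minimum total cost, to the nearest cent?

This is a tiny linear program; its minimum lies at a vertex of the feasible set. List the vertices and price them.
orange only: max(3.7/0.2, 300/95) = 18.5 servings → $7.40.
kale only: max(3.7/2.0, 300/67) = 4.478 servings → $3.36.
carrots only: max(3.7/0.4, 300/6) = 50 servings → $10.00.
orange + kale with both tight: 1.994 servings and 1.651 servings → $2.04.
orange + carrots with both tight: 2.658 servings and 7.921 servings → $2.65.
kale + carrots with both targets exact would need a negative amount; discard.
So the least-cost plan costs $2.04.

$2.04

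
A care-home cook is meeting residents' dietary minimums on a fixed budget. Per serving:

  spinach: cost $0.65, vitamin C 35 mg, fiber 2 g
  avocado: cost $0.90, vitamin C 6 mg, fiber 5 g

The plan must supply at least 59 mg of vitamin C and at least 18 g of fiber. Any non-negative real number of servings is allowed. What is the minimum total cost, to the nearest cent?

$3.57

Minimising a linear cost over {vitamin C ≥ 59, fiber ≥ 18, servings ≥ 0} — the optimum is at a vertex, using one or two foods.
spinach only: max(59/35, 18/2) = 9 servings → $5.85.
avocado only: max(59/6, 18/5) = 9.833 servings → $8.85.
spinach + avocado with both tight: 1.147 servings and 3.141 servings → $3.57.
Cheapest feasible corner: $3.57.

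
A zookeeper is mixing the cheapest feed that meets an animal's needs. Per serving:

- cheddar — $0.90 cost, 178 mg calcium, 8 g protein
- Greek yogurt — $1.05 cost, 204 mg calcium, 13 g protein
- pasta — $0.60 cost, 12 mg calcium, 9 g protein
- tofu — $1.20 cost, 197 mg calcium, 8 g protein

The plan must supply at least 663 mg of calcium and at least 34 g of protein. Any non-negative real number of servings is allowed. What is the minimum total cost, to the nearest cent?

$3.37

cheddar only: max(663/178, 34/8) = 4.25 servings → $3.83.
Greek yogurt only: max(663/204, 34/13) = 3.25 servings → $3.41.
pasta only: max(663/12, 34/9) = 55.25 servings → $33.15.
tofu only: max(663/197, 34/8) = 4.25 servings → $5.10.
cheddar + Greek yogurt with both tight: 2.468 servings and 1.097 servings → $3.37.
cheddar + pasta with both tight: 3.691 servings and 0.4967 servings → $3.62.
cheddar + tofu with both targets exact would need a negative amount; discard.
Greek yogurt + pasta with both targets exact would need a negative amount; discard.
Greek yogurt + tofu with both tight: 1.501 servings and 1.812 servings → $3.75.
pasta + tofu with both tight: 0.8312 servings and 3.315 servings → $4.48.
Cheapest feasible corner: $3.37.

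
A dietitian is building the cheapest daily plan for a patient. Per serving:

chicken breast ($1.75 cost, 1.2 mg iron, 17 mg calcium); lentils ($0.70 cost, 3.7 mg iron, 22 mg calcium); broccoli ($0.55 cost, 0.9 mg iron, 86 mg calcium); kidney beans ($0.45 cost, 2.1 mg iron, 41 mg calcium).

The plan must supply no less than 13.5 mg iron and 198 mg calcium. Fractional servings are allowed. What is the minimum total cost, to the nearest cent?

$2.77

The cheapest plan sits at a corner of the feasible region — with two constraints it uses at most two foods.
chicken breast only: max(13.5/1.2, 198/17) = 11.65 servings → $20.38.
lentils only: max(13.5/3.7, 198/22) = 9 servings → $6.30.
broccoli only: max(13.5/0.9, 198/86) = 15 servings → $8.25.
kidney beans only: max(13.5/2.1, 198/41) = 6.429 servings → $2.89.
chicken breast + lentils with both targets exact would need a negative amount; discard.
chicken breast + broccoli with both tight: 11.18 servings and 0.09215 servings → $19.62.
chicken breast + kidney beans with both tight: 10.2 servings and 0.6 servings → $18.12.
lentils + broccoli with both tight: 3.294 servings and 1.46 servings → $3.11.
lentils + kidney beans with both tight: 1.305 servings and 4.129 servings → $2.77.
broccoli + kidney beans with both targets exact would need a negative amount; discard.
So the least-cost plan costs $2.77.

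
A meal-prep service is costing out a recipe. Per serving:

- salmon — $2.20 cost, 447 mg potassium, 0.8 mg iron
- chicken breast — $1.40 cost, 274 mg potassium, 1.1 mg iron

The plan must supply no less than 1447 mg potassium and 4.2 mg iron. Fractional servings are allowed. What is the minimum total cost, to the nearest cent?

$7.26

salmon only: max(1447/447, 4.2/0.8) = 5.25 servings → $11.55.
chicken breast only: max(1447/274, 4.2/1.1) = 5.281 servings → $7.39.
salmon + chicken breast with both tight: 1.618 servings and 2.641 servings → $7.26.
Cheapest feasible corner: $7.26.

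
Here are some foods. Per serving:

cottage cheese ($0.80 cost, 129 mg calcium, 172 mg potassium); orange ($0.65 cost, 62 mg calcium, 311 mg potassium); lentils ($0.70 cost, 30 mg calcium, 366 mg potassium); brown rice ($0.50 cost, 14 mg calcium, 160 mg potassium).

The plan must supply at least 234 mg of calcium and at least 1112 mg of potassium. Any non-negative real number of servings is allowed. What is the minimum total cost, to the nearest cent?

$2.38

cottage cheese only: max(234/129, 1112/172) = 6.465 servings → $5.17.
orange only: max(234/62, 1112/311) = 3.774 servings → $2.45.
lentils only: max(234/30, 1112/366) = 7.8 servings → $5.46.
brown rice only: max(234/14, 1112/160) = 16.71 servings → $8.36.
cottage cheese + orange with both tight: 0.13 servings and 3.504 servings → $2.38.
cottage cheese + lentils with both tight: 1.243 servings and 2.454 servings → $2.71.
cottage cheese + brown rice with both tight: 1.2 servings and 5.66 servings → $3.79.
orange + lentils: the both-tight solution has a negative serving — not a feasible corner.
orange + brown rice: the both-tight solution has a negative serving — not a feasible corner.
lentils + brown rice: intersection lies outside the first quadrant.
The minimum over all feasible corners is $2.38.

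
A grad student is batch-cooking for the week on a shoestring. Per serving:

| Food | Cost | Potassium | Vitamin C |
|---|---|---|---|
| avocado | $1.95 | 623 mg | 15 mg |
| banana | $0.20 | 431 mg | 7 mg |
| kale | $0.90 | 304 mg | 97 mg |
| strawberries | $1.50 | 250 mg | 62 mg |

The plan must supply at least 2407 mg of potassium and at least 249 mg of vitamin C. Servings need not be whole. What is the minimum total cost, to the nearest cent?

An LP optimum is at a vertex; with two nutrient constraints at most two foods are used. Check each candidate.
avocado only: max(2407/623, 249/15) = 16.6 servings → $32.37.
banana only: max(2407/431, 249/7) = 35.57 servings → $7.11.
kale only: max(2407/304, 249/97) = 7.918 servings → $7.13.
strawberries only: max(2407/250, 249/62) = 9.628 servings → $14.44.
avocado + banana: the both-tight solution has a negative serving — not a feasible corner.
avocado + kale with both tight: 2.824 servings and 2.13 servings → $7.42.
avocado + strawberries with both tight: 2.494 servings and 3.413 servings → $9.98.
banana + kale with both tight: 3.976 servings and 2.28 servings → $2.85.
banana + strawberries with both tight: 3.483 servings and 3.623 servings → $6.13.
kale + strawberries: intersection lies outside the first quadrant.
Cheapest feasible corner: $2.85.

$2.85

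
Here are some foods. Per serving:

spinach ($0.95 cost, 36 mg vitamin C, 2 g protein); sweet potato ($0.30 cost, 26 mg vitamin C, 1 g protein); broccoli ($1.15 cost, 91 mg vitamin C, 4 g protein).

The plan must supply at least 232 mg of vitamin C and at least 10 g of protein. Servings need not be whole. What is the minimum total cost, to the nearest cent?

This is a tiny linear program; its minimum lies at a vertex of the feasible set. List the vertices and price them.
spinach only: max(232/36, 10/2) = 6.444 servings → $6.12.
sweet potato only: max(232/26, 10/1) = 10 servings → $3.00.
broccoli only: max(232/91, 10/4) = 2.549 servings → $2.93.
spinach + sweet potato with both tight: 1.75 servings and 6.5 servings → $3.61.
spinach + broccoli with both targets exact would need a negative amount; discard.
sweet potato + broccoli with both tight: 1.385 servings and 2.154 servings → $2.89.
The minimum over all feasible corners is $2.89.

$2.89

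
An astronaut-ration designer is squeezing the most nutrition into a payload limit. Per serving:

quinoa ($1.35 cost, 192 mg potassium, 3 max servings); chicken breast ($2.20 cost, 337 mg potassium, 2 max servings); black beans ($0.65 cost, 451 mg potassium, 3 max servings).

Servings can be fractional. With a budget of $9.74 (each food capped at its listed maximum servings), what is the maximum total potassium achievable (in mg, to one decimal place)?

2509.1 mg

Potassium per dollar: black beans 693.8, chicken breast 153.2, quinoa 142.2.
Take 3 servings of black beans: spends $1.95, +1353.0 mg potassium (running total 1353.0 mg).
Take 2 servings of chicken breast: spends $4.40, +674.0 mg potassium (running total 2027.0 mg).
Take 2.511 servings of quinoa: spends $3.39, +482.1 mg potassium (running total 2509.1 mg).
Filling greedily by potassium-per-dollar is optimal for one linear limit, giving 2509.1 mg.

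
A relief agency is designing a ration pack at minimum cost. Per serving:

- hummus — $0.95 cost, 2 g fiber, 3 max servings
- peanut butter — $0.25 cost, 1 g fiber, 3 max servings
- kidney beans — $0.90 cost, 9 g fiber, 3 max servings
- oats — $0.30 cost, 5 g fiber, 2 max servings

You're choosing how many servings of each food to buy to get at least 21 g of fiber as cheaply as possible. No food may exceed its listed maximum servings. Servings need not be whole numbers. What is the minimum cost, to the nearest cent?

Cost per g of fiber: oats $0.0600, kidney beans $0.1000, peanut butter $0.2500, hummus $0.4750.
Take 2 servings of oats: +10.0 g fiber for $0.60 (total $0.60, still need 11.0 g).
Take 1.222 servings of kidney beans: +11.0 g fiber for $1.10 (total $1.70, still need 0.0 g).
Greedy by cheapest-per-g is optimal for a single linear constraint, so the minimum cost is $1.70.

$1.70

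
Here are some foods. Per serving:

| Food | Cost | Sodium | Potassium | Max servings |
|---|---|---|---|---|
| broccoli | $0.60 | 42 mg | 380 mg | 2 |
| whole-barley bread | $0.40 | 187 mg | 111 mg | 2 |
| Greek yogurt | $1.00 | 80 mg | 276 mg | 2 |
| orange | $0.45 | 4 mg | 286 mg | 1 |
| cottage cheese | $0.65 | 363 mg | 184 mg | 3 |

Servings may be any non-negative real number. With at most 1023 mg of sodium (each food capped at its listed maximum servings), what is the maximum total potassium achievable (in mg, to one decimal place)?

2023.3 mg

Potassium per mg sodium: orange 71.5, broccoli 9.048, Greek yogurt 3.45, whole-barley bread 0.5936, cottage cheese 0.5069.
Take 1 serving of orange: uses 4 mg sodium, +286.0 mg potassium (running total 286.0 mg).
Take 2 servings of broccoli: uses 84 mg sodium, +760.0 mg potassium (running total 1046.0 mg).
Take 2 servings of Greek yogurt: uses 160 mg sodium, +552.0 mg potassium (running total 1598.0 mg).
Take 2 servings of whole-barley bread: uses 374 mg sodium, +222.0 mg potassium (running total 1820.0 mg).
Take 1.105 servings of cottage cheese: uses 401 mg sodium, +203.3 mg potassium (running total 2023.3 mg).
Greedy by best ratio exhausts the sodium allowance optimally: 2023.3 mg.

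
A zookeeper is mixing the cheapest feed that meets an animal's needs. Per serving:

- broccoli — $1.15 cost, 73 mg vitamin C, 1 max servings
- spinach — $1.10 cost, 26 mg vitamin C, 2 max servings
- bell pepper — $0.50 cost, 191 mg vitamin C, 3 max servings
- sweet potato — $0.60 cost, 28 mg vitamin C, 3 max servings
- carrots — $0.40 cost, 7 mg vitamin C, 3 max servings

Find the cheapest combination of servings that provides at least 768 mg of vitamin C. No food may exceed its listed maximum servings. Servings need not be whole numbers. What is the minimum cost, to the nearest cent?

$6.06

Cost per mg of vitamin C: bell pepper $0.0026, broccoli $0.0158, sweet potato $0.0214, spinach $0.0423, carrots $0.0571.
Take 3 servings of bell pepper: +573.0 mg vitamin C for $1.50 (total $1.50, still need 195.0 mg).
Take 1 serving of broccoli: +73.0 mg vitamin C for $1.15 (total $2.65, still need 122.0 mg).
Take 3 servings of sweet potato: +84.0 mg vitamin C for $1.80 (total $4.45, still need 38.0 mg).
Take 1.462 servings of spinach: +38.0 mg vitamin C for $1.61 (total $6.06, still need 0.0 mg).
Filling from the cheapest source first is optimal under one linear minimum: $6.06.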